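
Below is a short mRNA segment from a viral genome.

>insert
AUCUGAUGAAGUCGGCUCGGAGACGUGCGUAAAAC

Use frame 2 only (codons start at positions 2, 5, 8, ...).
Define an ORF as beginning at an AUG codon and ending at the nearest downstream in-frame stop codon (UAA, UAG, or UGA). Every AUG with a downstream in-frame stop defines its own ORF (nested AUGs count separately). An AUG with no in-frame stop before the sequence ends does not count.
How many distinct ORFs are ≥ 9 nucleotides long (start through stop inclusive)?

0

Frame 2: UCU GAU GAA GUC GGC UCG GAG ACG UGC GUA AAA — no AUG→stop ORF.
No ORF reaches 9 nucleotides. Count = 0.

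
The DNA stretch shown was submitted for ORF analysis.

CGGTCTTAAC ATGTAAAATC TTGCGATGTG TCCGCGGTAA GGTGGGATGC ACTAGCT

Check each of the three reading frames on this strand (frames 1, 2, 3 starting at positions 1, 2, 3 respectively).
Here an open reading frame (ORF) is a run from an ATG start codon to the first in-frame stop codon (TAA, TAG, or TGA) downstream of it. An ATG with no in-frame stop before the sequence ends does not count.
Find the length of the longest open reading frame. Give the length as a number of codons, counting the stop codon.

5

Frame 1: CGG TCT TAA CAT GTA AAA TCT TGC GAT GTG TCC GCG GTA AGG TGG GAT GCA CTA GCT — no ATG→stop ORF.
Frame 2: GGT CTT AAC ATG TAA AAT CTT GCG ATG TGT CCG CGG TAA GGT GGG ATG CAC TAG — ATG at 11, stop TAA at 14 → 6 nt; ATG at 26, stop TAA at 38 → 15 nt; ATG at 47, stop TAG at 53 → 9 nt.
Frame 3: GTC TTA ACA TGT AAA ATC TTG CGA TGT GTC CGC GGT AAG GTG GGA TGC ACT AGC — no ATG→stop ORF.
Longest: frame 2, positions 26–40, 15 nt = 5 codons = 4 aa. → 5 codons.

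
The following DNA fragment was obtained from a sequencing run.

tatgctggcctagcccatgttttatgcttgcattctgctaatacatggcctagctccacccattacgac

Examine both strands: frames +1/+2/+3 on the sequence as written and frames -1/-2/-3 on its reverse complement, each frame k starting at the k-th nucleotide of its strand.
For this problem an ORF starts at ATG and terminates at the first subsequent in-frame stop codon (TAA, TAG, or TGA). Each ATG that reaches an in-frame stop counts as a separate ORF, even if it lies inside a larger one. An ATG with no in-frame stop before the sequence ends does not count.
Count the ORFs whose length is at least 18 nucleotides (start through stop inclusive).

2

Reverse complement (5'→3'): GTCGTAATGGGTGGAGCTAGGCCATGTATTAGCAGAATGCAAGCATAAAACATGGGCTAGGCCAGCATA
Frame +1: TAT GCT GGC CTA GCC CAT GTT TTA TGC TTG CAT TCT GCT AAT ACA TGG CCT AGC TCC ACC CAT TAC GAC — no ATG→stop ORF.
Frame +2: ATG CTG GCC TAG CCC ATG TTT TAT GCT TGC ATT CTG CTA ATA CAT GGC CTA GCT CCA CCC ATT ACG — ATG at 2, stop TAG at 11 → 12 nt.
Frame +3: TGC TGG CCT AGC CCA TGT TTT ATG CTT GCA TTC TGC TAA TAC ATG GCC TAG CTC CAC CCA TTA CGA — ATG at 24, stop TAA at 39 → 18 nt; ATG at 45, stop TAG at 51 → 9 nt.
Frame -1: GTC GTA ATG GGT GGA GCT AGG CCA TGT ATT AGC AGA ATG CAA GCA TAA AAC ATG GGC TAG GCC AGC ATA — ATG at 7, stop TAA at 46 → 42 nt; ATG at 37, stop TAA at 46 → 12 nt; ATG at 52, stop TAG at 58 → 9 nt.
Frame -2: TCG TAA TGG GTG GAG CTA GGC CAT GTA TTA GCA GAA TGC AAG CAT AAA ACA TGG GCT AGG CCA GCA — no ATG→stop ORF.
Frame -3: CGT AAT GGG TGG AGC TAG GCC ATG TAT TAG CAG AAT GCA AGC ATA AAA CAT GGG CTA GGC CAG CAT — ATG at 24, stop TAG at 30 → 9 nt.
ORFs ≥ 18 nucleotides: frame +3 24–41 (18 nucleotides), frame -1 7–48 (42 nucleotides). Count = 2.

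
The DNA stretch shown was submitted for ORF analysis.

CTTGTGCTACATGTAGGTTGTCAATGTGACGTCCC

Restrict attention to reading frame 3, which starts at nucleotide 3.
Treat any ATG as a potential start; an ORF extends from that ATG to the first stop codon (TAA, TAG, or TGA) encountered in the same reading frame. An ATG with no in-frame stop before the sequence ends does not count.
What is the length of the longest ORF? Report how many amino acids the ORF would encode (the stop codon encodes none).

Frame 3: TGT GCT ACA TGT AGG TTG TCA ATG TGA CGT CCC — ATG at 24, stop TGA at 27 → 6 nt.
Longest: frame 3, positions 24–29, 6 nt = 2 codons = 1 aa. → 1 amino acids.

1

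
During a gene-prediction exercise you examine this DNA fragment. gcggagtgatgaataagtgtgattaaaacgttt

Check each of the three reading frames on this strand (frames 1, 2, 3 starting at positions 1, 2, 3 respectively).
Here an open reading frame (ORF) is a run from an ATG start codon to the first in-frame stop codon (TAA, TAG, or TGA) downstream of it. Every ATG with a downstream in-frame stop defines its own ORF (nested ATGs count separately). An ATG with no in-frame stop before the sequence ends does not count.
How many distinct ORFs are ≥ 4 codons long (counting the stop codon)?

1

Frame 1: GCG GAG TGA TGA ATA AGT GTG ATT AAA ACG TTT — no ATG→stop ORF.
Frame 2: CGG AGT GAT GAA TAA GTG TGA TTA AAA CGT — no ATG→stop ORF.
Frame 3: GGA GTG ATG AAT AAG TGT GAT TAA AAC GTT — ATG at 9, stop TAA at 24 → 18 nt.
ORFs ≥ 4 codons: frame 3 9–26 (6 codons). Count = 1.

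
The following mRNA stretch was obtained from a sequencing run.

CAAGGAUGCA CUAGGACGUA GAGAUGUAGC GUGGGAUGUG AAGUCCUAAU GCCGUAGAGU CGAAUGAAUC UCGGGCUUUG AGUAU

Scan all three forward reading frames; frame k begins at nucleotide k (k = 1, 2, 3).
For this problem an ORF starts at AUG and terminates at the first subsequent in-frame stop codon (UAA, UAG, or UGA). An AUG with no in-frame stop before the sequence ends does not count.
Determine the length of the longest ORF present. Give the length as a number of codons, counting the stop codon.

Frame 1: CAA GGA UGC ACU AGG ACG UAG AGA UGU AGC GUG GGA UGU GAA GUC CUA AUG CCG UAG AGU CGA AUG AAU CUC GGG CUU UGA GUA — AUG at 49, stop UAG at 55 → 9 nt; AUG at 64, stop UGA at 79 → 18 nt.
Frame 2: AAG GAU GCA CUA GGA CGU AGA GAU GUA GCG UGG GAU GUG AAG UCC UAA UGC CGU AGA GUC GAA UGA AUC UCG GGC UUU GAG UAU — no AUG→stop ORF.
Frame 3: AGG AUG CAC UAG GAC GUA GAG AUG UAG CGU GGG AUG UGA AGU CCU AAU GCC GUA GAG UCG AAU GAA UCU CGG GCU UUG AGU — AUG at 6, stop UAG at 12 → 9 nt; AUG at 24, stop UAG at 27 → 6 nt; AUG at 36, stop UGA at 39 → 6 nt.
Longest: frame 1, positions 64–81, 18 nt = 6 codons = 5 aa. → 6 codons.

6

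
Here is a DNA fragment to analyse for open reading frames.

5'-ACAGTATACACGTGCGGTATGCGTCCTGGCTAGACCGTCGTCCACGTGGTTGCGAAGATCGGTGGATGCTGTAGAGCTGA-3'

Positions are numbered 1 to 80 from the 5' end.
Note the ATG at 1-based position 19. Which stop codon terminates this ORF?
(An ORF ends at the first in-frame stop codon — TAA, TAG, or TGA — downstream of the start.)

TAG

Codons from position 19: ATG (19–21), CGT (22–24), CCT (25–27), GGC (28–30), TAG (31–33).
The first in-frame stop codon is TAG.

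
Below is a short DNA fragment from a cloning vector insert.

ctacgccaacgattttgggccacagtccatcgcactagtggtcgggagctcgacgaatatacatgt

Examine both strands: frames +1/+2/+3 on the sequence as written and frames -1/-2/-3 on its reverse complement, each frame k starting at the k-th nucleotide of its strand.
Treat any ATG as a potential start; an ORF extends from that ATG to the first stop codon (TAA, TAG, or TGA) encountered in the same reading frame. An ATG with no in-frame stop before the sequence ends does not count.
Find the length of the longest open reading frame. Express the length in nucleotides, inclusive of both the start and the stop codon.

Reverse complement (5'→3'): ACATGTATATTCGTCGAGCTCCCGACCACTAGTGCGATGGACTGTGGCCCAAAATCGTTGGCGTAG
Frame +1: CTA CGC CAA CGA TTT TGG GCC ACA GTC CAT CGC ACT AGT GGT CGG GAG CTC GAC GAA TAT ACA TGT — no ATG→stop ORF.
Frame +2: TAC GCC AAC GAT TTT GGG CCA CAG TCC ATC GCA CTA GTG GTC GGG AGC TCG ACG AAT ATA CAT — no ATG→stop ORF.
Frame +3: ACG CCA ACG ATT TTG GGC CAC AGT CCA TCG CAC TAG TGG TCG GGA GCT CGA CGA ATA TAC ATG — no ATG→stop ORF.
Frame -1: ACA TGT ATA TTC GTC GAG CTC CCG ACC ACT AGT GCG ATG GAC TGT GGC CCA AAA TCG TTG GCG TAG — ATG at 37, stop TAG at 64 → 30 nt.
Frame -2: CAT GTA TAT TCG TCG AGC TCC CGA CCA CTA GTG CGA TGG ACT GTG GCC CAA AAT CGT TGG CGT — no ATG→stop ORF.
Frame -3: ATG TAT ATT CGT CGA GCT CCC GAC CAC TAG TGC GAT GGA CTG TGG CCC AAA ATC GTT GGC GTA — ATG at 3, stop TAG at 30 → 30 nt.
Longest: frame -1, positions 37–66, 30 nt = 10 codons = 9 aa. → 30 nucleotides.

30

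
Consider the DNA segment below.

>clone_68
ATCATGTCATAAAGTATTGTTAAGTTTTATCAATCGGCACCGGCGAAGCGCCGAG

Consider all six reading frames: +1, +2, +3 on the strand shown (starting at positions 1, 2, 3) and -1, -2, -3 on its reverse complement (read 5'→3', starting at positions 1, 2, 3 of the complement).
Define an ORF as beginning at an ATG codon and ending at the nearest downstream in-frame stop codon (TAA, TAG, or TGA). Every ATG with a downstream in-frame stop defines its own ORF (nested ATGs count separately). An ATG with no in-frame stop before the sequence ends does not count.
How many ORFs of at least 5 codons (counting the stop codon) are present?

0

Reverse complement (5'→3'): CTCGGCGCTTCGCCGGTGCCGATTGATAAAACTTAACAATACTTTATGACATGAT
Frame +1: ATC ATG TCA TAA AGT ATT GTT AAG TTT TAT CAA TCG GCA CCG GCG AAG CGC CGA — ATG at 4, stop TAA at 10 → 9 nt.
Frame +2: TCA TGT CAT AAA GTA TTG TTA AGT TTT ATC AAT CGG CAC CGG CGA AGC GCC GAG — no ATG→stop ORF.
Frame +3: CAT GTC ATA AAG TAT TGT TAA GTT TTA TCA ATC GGC ACC GGC GAA GCG CCG — no ATG→stop ORF.
Frame -1: CTC GGC GCT TCG CCG GTG CCG ATT GAT AAA ACT TAA CAA TAC TTT ATG ACA TGA — ATG at 46, stop TGA at 52 → 9 nt.
Frame -2: TCG GCG CTT CGC CGG TGC CGA TTG ATA AAA CTT AAC AAT ACT TTA TGA CAT GAT — no ATG→stop ORF.
Frame -3: CGG CGC TTC GCC GGT GCC GAT TGA TAA AAC TTA ACA ATA CTT TAT GAC ATG — no ATG→stop ORF.
No ORF reaches 5 codons. Count = 0.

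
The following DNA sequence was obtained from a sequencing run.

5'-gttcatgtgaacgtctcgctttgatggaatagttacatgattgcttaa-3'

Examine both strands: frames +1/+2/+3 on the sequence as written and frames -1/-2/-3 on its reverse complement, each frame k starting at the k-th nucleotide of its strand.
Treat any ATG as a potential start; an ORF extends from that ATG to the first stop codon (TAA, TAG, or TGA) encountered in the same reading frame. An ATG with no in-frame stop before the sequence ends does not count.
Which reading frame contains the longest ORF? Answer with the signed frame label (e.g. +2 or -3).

Reverse complement (5'→3'): TTAAGCAATCATGTAACTATTCCATCAAAGCGAGACGTTCACATGAAC
Frame +1: GTT CAT GTG AAC GTC TCG CTT TGA TGG AAT AGT TAC ATG ATT GCT TAA — ATG at 37, stop TAA at 46 → 12 nt.
Frame +2: TTC ATG TGA ACG TCT CGC TTT GAT GGA ATA GTT ACA TGA TTG CTT — ATG at 5, stop TGA at 8 → 6 nt.
Frame +3: TCA TGT GAA CGT CTC GCT TTG ATG GAA TAG TTA CAT GAT TGC TTA — ATG at 24, stop TAG at 30 → 9 nt.
Frame -1: TTA AGC AAT CAT GTA ACT ATT CCA TCA AAG CGA GAC GTT CAC ATG AAC — no ATG→stop ORF.
Frame -2: TAA GCA ATC ATG TAA CTA TTC CAT CAA AGC GAG ACG TTC ACA TGA — ATG at 11, stop TAA at 14 → 6 nt.
Frame -3: AAG CAA TCA TGT AAC TAT TCC ATC AAA GCG AGA CGT TCA CAT GAA — no ATG→stop ORF.
Longest ORF is 12 nt in frame +1 (positions 37–48).

+1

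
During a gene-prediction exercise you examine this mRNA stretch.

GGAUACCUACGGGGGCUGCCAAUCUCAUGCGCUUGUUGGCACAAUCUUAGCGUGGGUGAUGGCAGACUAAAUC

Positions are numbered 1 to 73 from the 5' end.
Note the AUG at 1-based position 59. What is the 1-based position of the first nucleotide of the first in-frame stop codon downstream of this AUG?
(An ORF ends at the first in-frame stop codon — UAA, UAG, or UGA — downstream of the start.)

Codons from position 59: AUG (59–61), GCA (62–64), GAC (65–67), UAA (68–70).
UAA is a stop codon; it begins at position 68.

68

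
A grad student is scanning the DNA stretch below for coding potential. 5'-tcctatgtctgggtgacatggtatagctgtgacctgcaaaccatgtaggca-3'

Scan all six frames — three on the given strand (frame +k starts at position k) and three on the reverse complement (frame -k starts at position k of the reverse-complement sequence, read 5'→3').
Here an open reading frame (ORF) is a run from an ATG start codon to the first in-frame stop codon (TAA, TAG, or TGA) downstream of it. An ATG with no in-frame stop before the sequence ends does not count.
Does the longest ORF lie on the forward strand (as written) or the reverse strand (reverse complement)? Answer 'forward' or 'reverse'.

reverse

Reverse complement (5'→3'): TGCCTACATGGTTTGCAGGTCACAGCTATACCATGTCACCCAGACATAGGA
Frame +1: TCC TAT GTC TGG GTG ACA TGG TAT AGC TGT GAC CTG CAA ACC ATG TAG GCA — ATG at 43, stop TAG at 46 → 6 nt.
Frame +2: CCT ATG TCT GGG TGA CAT GGT ATA GCT GTG ACC TGC AAA CCA TGT AGG — ATG at 5, stop TGA at 14 → 12 nt.
Frame +3: CTA TGT CTG GGT GAC ATG GTA TAG CTG TGA CCT GCA AAC CAT GTA GGC — ATG at 18, stop TAG at 24 → 9 nt.
Frame -1: TGC CTA CAT GGT TTG CAG GTC ACA GCT ATA CCA TGT CAC CCA GAC ATA GGA — no ATG→stop ORF.
Frame -2: GCC TAC ATG GTT TGC AGG TCA CAG CTA TAC CAT GTC ACC CAG ACA TAG — ATG at 8, stop TAG at 47 → 42 nt.
Frame -3: CCT ACA TGG TTT GCA GGT CAC AGC TAT ACC ATG TCA CCC AGA CAT AGG — no ATG→stop ORF.
Forward-strand max 12 nt; reverse-strand max 42 nt. The reverse strand has the longer ORF.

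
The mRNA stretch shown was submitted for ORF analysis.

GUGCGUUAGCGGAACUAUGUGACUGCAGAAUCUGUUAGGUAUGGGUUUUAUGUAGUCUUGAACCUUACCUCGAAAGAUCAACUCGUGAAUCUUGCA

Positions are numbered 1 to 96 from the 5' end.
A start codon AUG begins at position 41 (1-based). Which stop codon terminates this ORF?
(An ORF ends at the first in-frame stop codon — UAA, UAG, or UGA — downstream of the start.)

UAG

Codons from position 41: AUG (41–43), GGU (44–46), UUU (47–49), AUG (50–52), UAG (53–55).
The first in-frame stop codon is UAG.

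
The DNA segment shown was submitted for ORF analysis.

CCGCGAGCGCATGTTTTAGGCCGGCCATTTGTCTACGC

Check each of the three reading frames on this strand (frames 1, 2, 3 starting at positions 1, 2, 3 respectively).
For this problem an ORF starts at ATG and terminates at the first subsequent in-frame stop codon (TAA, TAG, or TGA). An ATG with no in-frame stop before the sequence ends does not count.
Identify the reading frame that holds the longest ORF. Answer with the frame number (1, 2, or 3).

Frame 1: CCG CGA GCG CAT GTT TTA GGC CGG CCA TTT GTC TAC — no ATG→stop ORF.
Frame 2: CGC GAG CGC ATG TTT TAG GCC GGC CAT TTG TCT ACG — ATG at 11, stop TAG at 17 → 9 nt.
Frame 3: GCG AGC GCA TGT TTT AGG CCG GCC ATT TGT CTA CGC — no ATG→stop ORF.
Longest ORF is 9 nt in frame 2 (positions 11–19).

2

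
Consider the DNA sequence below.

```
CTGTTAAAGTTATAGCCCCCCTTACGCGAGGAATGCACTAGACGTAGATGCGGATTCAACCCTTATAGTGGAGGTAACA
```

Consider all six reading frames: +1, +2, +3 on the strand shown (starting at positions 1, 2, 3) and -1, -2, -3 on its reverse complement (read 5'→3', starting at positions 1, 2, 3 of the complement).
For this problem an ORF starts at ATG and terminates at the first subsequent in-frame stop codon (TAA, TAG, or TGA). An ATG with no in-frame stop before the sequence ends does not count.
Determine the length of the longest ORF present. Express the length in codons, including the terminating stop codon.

Reverse complement (5'→3'): TGTTACCTCCACTATAAGGGTTGAATCCGCATCTACGTCTAGTGCATTCCTCGCGTAAGGGGGGCTATAACTTTAACAG
Frame +1: CTG TTA AAG TTA TAG CCC CCC TTA CGC GAG GAA TGC ACT AGA CGT AGA TGC GGA TTC AAC CCT TAT AGT GGA GGT AAC — no ATG→stop ORF.
Frame +2: TGT TAA AGT TAT AGC CCC CCT TAC GCG AGG AAT GCA CTA GAC GTA GAT GCG GAT TCA ACC CTT ATA GTG GAG GTA ACA — no ATG→stop ORF.
Frame +3: GTT AAA GTT ATA GCC CCC CTT ACG CGA GGA ATG CAC TAG ACG TAG ATG CGG ATT CAA CCC TTA TAG TGG AGG TAA — ATG at 33, stop TAG at 39 → 9 nt; ATG at 48, stop TAG at 66 → 21 nt.
Frame -1: TGT TAC CTC CAC TAT AAG GGT TGA ATC CGC ATC TAC GTC TAG TGC ATT CCT CGC GTA AGG GGG GCT ATA ACT TTA ACA — no ATG→stop ORF.
Frame -2: GTT ACC TCC ACT ATA AGG GTT GAA TCC GCA TCT ACG TCT AGT GCA TTC CTC GCG TAA GGG GGG CTA TAA CTT TAA CAG — no ATG→stop ORF.
Frame -3: TTA CCT CCA CTA TAA GGG TTG AAT CCG CAT CTA CGT CTA GTG CAT TCC TCG CGT AAG GGG GGC TAT AAC TTT AAC — no ATG→stop ORF.
Longest: frame +3, positions 48–68, 21 nt = 7 codons = 6 aa. → 7 codons.

7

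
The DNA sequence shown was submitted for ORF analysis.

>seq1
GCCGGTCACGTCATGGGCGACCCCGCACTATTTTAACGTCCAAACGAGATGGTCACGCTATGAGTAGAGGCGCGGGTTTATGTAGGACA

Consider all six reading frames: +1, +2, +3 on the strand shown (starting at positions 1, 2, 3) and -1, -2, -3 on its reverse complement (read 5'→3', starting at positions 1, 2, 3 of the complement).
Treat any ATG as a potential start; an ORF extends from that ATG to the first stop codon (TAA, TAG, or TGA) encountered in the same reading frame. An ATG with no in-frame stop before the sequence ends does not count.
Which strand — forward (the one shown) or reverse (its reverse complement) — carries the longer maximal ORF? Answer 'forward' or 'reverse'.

forward

Reverse complement (5'→3'): TGTCCTACATAAACCCGCGCCTCTACTCATAGCGTGACCATCTCGTTTGGACGTTAAAATAGTGCGGGGTCGCCCATGACGTGACCGGC
Frame +1: GCC GGT CAC GTC ATG GGC GAC CCC GCA CTA TTT TAA CGT CCA AAC GAG ATG GTC ACG CTA TGA GTA GAG GCG CGG GTT TAT GTA GGA — ATG at 13, stop TAA at 34 → 24 nt; ATG at 49, stop TGA at 61 → 15 nt.
Frame +2: CCG GTC ACG TCA TGG GCG ACC CCG CAC TAT TTT AAC GTC CAA ACG AGA TGG TCA CGC TAT GAG TAG AGG CGC GGG TTT ATG TAG GAC — ATG at 80, stop TAG at 83 → 6 nt.
Frame +3: CGG TCA CGT CAT GGG CGA CCC CGC ACT ATT TTA ACG TCC AAA CGA GAT GGT CAC GCT ATG AGT AGA GGC GCG GGT TTA TGT AGG ACA — no ATG→stop ORF.
Frame -1: TGT CCT ACA TAA ACC CGC GCC TCT ACT CAT AGC GTG ACC ATC TCG TTT GGA CGT TAA AAT AGT GCG GGG TCG CCC ATG ACG TGA CCG — ATG at 76, stop TGA at 82 → 9 nt.
Frame -2: GTC CTA CAT AAA CCC GCG CCT CTA CTC ATA GCG TGA CCA TCT CGT TTG GAC GTT AAA ATA GTG CGG GGT CGC CCA TGA CGT GAC CGG — no ATG→stop ORF.
Frame -3: TCC TAC ATA AAC CCG CGC CTC TAC TCA TAG CGT GAC CAT CTC GTT TGG ACG TTA AAA TAG TGC GGG GTC GCC CAT GAC GTG ACC GGC — no ATG→stop ORF.
Forward-strand max 24 nt; reverse-strand max 9 nt. The forward strand has the longer ORF.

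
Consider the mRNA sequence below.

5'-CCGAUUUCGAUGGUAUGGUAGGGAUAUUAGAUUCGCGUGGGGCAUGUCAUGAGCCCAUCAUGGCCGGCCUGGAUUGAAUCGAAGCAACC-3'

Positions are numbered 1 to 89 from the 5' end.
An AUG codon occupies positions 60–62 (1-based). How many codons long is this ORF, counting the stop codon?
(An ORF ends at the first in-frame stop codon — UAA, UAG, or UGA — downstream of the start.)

Codons from position 60: AUG (60–62), GCC (63–65), GGC (66–68), CUG (69–71), GAU (72–74), UGA (75–77).
UGA is the first in-frame stop; that's 6 codons including the stop.

6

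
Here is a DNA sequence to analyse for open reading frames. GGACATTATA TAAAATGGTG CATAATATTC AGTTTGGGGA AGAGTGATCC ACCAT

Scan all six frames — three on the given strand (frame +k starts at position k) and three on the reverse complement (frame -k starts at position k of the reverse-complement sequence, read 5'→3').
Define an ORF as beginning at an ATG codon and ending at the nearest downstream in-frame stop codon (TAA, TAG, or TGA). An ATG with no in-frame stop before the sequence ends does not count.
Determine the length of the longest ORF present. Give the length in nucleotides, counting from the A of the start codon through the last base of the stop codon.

Reverse complement (5'→3'): ATGGTGGATCACTCTTCCCCAAACTGAATATTATGCACCATTTTATATAATGTCC
Frame +1: GGA CAT TAT ATA AAA TGG TGC ATA ATA TTC AGT TTG GGG AAG AGT GAT CCA CCA — no ATG→stop ORF.
Frame +2: GAC ATT ATA TAA AAT GGT GCA TAA TAT TCA GTT TGG GGA AGA GTG ATC CAC CAT — no ATG→stop ORF.
Frame +3: ACA TTA TAT AAA ATG GTG CAT AAT ATT CAG TTT GGG GAA GAG TGA TCC ACC — ATG at 15, stop TGA at 45 → 33 nt.
Frame -1: ATG GTG GAT CAC TCT TCC CCA AAC TGA ATA TTA TGC ACC ATT TTA TAT AAT GTC — ATG at 1, stop TGA at 25 → 27 nt.
Frame -2: TGG TGG ATC ACT CTT CCC CAA ACT GAA TAT TAT GCA CCA TTT TAT ATA ATG TCC — no ATG→stop ORF.
Frame -3: GGT GGA TCA CTC TTC CCC AAA CTG AAT ATT ATG CAC CAT TTT ATA TAA TGT — ATG at 33, stop TAA at 48 → 18 nt.
Longest: frame +3, positions 15–47, 33 nt = 11 codons = 10 aa. → 33 nucleotides.

33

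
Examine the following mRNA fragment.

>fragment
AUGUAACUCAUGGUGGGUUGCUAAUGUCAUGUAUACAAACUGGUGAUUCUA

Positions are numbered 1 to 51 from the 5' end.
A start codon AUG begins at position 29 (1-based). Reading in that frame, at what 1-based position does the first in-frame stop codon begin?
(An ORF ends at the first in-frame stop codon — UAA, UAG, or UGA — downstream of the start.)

Codons from position 29: AUG (29–31), UAU (32–34), ACA (35–37), AAC (38–40), UGG (41–43), UGA (44–46).
UGA is a stop codon; it begins at position 44.

44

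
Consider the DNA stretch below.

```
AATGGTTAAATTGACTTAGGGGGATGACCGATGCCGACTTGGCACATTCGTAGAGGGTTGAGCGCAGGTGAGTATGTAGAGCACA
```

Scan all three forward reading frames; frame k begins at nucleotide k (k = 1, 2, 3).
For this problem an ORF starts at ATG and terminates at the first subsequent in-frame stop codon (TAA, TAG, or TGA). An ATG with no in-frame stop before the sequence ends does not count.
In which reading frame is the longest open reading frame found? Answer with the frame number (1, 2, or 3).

Frame 1: AAT GGT TAA ATT GAC TTA GGG GGA TGA CCG ATG CCG ACT TGG CAC ATT CGT AGA GGG TTG AGC GCA GGT GAG TAT GTA GAG CAC — no ATG→stop ORF.
Frame 2: ATG GTT AAA TTG ACT TAG GGG GAT GAC CGA TGC CGA CTT GGC ACA TTC GTA GAG GGT TGA GCG CAG GTG AGT ATG TAG AGC ACA — ATG at 2, stop TAG at 17 → 18 nt; ATG at 74, stop TAG at 77 → 6 nt.
Frame 3: TGG TTA AAT TGA CTT AGG GGG ATG ACC GAT GCC GAC TTG GCA CAT TCG TAG AGG GTT GAG CGC AGG TGA GTA TGT AGA GCA — ATG at 24, stop TAG at 51 → 30 nt.
Longest ORF is 30 nt in frame 3 (positions 24–53).

3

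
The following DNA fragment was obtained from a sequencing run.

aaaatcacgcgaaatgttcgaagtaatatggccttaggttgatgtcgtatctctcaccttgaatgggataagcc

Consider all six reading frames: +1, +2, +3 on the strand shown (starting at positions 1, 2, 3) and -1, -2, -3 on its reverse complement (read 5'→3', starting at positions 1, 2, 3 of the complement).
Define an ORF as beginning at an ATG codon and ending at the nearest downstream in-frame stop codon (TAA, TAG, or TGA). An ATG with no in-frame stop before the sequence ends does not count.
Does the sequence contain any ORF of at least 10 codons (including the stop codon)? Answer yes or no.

Reverse complement (5'→3'): GGCTTATCCCATTCAAGGTGAGAGATACGACATCAACCTAAGGCCATATTACTTCGAACATTTCGCGTGATTTT
Frame +1: AAA ATC ACG CGA AAT GTT CGA AGT AAT ATG GCC TTA GGT TGA TGT CGT ATC TCT CAC CTT GAA TGG GAT AAG — ATG at 28, stop TGA at 40 → 15 nt.
Frame +2: AAA TCA CGC GAA ATG TTC GAA GTA ATA TGG CCT TAG GTT GAT GTC GTA TCT CTC ACC TTG AAT GGG ATA AGC — ATG at 14, stop TAG at 35 → 24 nt.
Frame +3: AAT CAC GCG AAA TGT TCG AAG TAA TAT GGC CTT AGG TTG ATG TCG TAT CTC TCA CCT TGA ATG GGA TAA GCC — ATG at 42, stop TGA at 60 → 21 nt; ATG at 63, stop TAA at 69 → 9 nt.
Frame -1: GGC TTA TCC CAT TCA AGG TGA GAG ATA CGA CAT CAA CCT AAG GCC ATA TTA CTT CGA ACA TTT CGC GTG ATT — no ATG→stop ORF.
Frame -2: GCT TAT CCC ATT CAA GGT GAG AGA TAC GAC ATC AAC CTA AGG CCA TAT TAC TTC GAA CAT TTC GCG TGA TTT — no ATG→stop ORF.
Frame -3: CTT ATC CCA TTC AAG GTG AGA GAT ACG ACA TCA ACC TAA GGC CAT ATT ACT TCG AAC ATT TCG CGT GAT TTT — no ATG→stop ORF.
Largest ORF found is 8 codons < 10, so no.

no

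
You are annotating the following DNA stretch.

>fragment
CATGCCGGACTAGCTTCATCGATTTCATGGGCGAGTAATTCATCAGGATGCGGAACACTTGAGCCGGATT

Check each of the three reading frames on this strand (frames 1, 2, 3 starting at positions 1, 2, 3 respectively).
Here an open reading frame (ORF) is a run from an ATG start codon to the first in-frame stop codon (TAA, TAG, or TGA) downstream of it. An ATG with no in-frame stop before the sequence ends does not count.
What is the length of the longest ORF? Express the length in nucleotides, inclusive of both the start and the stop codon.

Frame 1: CAT GCC GGA CTA GCT TCA TCG ATT TCA TGG GCG AGT AAT TCA TCA GGA TGC GGA ACA CTT GAG CCG GAT — no ATG→stop ORF.
Frame 2: ATG CCG GAC TAG CTT CAT CGA TTT CAT GGG CGA GTA ATT CAT CAG GAT GCG GAA CAC TTG AGC CGG ATT — ATG at 2, stop TAG at 11 → 12 nt.
Frame 3: TGC CGG ACT AGC TTC ATC GAT TTC ATG GGC GAG TAA TTC ATC AGG ATG CGG AAC ACT TGA GCC GGA — ATG at 27, stop TAA at 36 → 12 nt; ATG at 48, stop TGA at 60 → 15 nt.
Longest: frame 3, positions 48–62, 15 nt = 5 codons = 4 aa. → 15 nucleotides.

15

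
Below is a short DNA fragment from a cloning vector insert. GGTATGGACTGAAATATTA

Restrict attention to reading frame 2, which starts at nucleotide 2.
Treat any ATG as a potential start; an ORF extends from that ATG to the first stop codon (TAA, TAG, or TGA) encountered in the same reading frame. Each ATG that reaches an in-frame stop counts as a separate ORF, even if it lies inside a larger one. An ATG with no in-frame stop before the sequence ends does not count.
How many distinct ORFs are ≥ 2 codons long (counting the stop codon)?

Frame 2: GTA TGG ACT GAA ATA TTA — no ATG→stop ORF.
No ORF reaches 2 codons. Count = 0.

0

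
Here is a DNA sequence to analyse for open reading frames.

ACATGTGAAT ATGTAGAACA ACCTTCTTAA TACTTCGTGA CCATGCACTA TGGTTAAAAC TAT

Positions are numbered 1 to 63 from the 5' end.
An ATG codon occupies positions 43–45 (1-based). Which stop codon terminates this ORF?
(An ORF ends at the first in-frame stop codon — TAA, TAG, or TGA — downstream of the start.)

Codons from position 43: ATG (43–45), CAC (46–48), TAT (49–51), GGT (52–54), TAA (55–57).
The first in-frame stop codon is TAA.

TAA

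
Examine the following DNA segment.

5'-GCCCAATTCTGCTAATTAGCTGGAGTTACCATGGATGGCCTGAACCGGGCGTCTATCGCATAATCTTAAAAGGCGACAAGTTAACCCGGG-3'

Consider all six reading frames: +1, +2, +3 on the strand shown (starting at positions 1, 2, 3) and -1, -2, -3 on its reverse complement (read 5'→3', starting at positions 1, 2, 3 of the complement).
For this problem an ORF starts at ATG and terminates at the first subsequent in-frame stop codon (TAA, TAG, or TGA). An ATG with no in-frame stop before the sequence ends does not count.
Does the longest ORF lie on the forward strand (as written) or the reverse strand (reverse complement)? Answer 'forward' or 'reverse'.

forward

Reverse complement (5'→3'): CCCGGGTTAACTTGTCGCCTTTTAAGATTATGCGATAGACGCCCGGTTCAGGCCATCCATGGTAACTCCAGCTAATTAGCAGAATTGGGC
Frame +1: GCC CAA TTC TGC TAA TTA GCT GGA GTT ACC ATG GAT GGC CTG AAC CGG GCG TCT ATC GCA TAA TCT TAA AAG GCG ACA AGT TAA CCC GGG — ATG at 31, stop TAA at 61 → 33 nt.
Frame +2: CCC AAT TCT GCT AAT TAG CTG GAG TTA CCA TGG ATG GCC TGA ACC GGG CGT CTA TCG CAT AAT CTT AAA AGG CGA CAA GTT AAC CCG — ATG at 35, stop TGA at 41 → 9 nt.
Frame +3: CCA ATT CTG CTA ATT AGC TGG AGT TAC CAT GGA TGG CCT GAA CCG GGC GTC TAT CGC ATA ATC TTA AAA GGC GAC AAG TTA ACC CGG — no ATG→stop ORF.
Frame -1: CCC GGG TTA ACT TGT CGC CTT TTA AGA TTA TGC GAT AGA CGC CCG GTT CAG GCC ATC CAT GGT AAC TCC AGC TAA TTA GCA GAA TTG GGC — no ATG→stop ORF.
Frame -2: CCG GGT TAA CTT GTC GCC TTT TAA GAT TAT GCG ATA GAC GCC CGG TTC AGG CCA TCC ATG GTA ACT CCA GCT AAT TAG CAG AAT TGG — ATG at 59, stop TAG at 77 → 21 nt.
Frame -3: CGG GTT AAC TTG TCG CCT TTT AAG ATT ATG CGA TAG ACG CCC GGT TCA GGC CAT CCA TGG TAA CTC CAG CTA ATT AGC AGA ATT GGG — ATG at 30, stop TAG at 36 → 9 nt.
Forward-strand max 33 nt; reverse-strand max 21 nt. The forward strand has the longer ORF.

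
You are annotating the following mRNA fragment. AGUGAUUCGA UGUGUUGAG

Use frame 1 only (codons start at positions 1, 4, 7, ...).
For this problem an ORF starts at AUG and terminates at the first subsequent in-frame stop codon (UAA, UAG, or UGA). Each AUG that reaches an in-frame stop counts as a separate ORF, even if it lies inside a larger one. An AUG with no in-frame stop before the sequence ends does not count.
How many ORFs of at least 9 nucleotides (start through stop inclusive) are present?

Frame 1: AGU GAU UCG AUG UGU UGA — AUG at 10, stop UGA at 16 → 9 nt.
ORFs ≥ 9 nucleotides: frame 1 10–18 (9 nucleotides). Count = 1.

1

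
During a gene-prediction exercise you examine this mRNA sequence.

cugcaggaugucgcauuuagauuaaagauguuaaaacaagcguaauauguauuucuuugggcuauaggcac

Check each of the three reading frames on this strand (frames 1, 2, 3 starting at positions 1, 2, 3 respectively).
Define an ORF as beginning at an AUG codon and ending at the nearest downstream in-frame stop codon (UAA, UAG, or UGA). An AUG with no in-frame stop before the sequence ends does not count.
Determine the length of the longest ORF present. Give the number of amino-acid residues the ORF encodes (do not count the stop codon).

Frame 1: CUG CAG GAU GUC GCA UUU AGA UUA AAG AUG UUA AAA CAA GCG UAA UAU GUA UUU CUU UGG GCU AUA GGC — AUG at 28, stop UAA at 43 → 18 nt.
Frame 2: UGC AGG AUG UCG CAU UUA GAU UAA AGA UGU UAA AAC AAG CGU AAU AUG UAU UUC UUU GGG CUA UAG GCA — AUG at 8, stop UAA at 23 → 18 nt; AUG at 47, stop UAG at 65 → 21 nt.
Frame 3: GCA GGA UGU CGC AUU UAG AUU AAA GAU GUU AAA ACA AGC GUA AUA UGU AUU UCU UUG GGC UAU AGG CAC — no AUG→stop ORF.
Longest: frame 2, positions 47–67, 21 nt = 7 codons = 6 aa. → 6 amino acids.

6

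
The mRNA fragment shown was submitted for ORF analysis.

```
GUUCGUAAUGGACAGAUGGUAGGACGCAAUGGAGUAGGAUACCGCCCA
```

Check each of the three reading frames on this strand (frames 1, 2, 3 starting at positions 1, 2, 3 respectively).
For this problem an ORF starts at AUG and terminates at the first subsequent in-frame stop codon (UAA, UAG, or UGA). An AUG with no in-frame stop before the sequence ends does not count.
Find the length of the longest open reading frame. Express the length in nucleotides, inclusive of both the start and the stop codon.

15

Frame 1: GUU CGU AAU GGA CAG AUG GUA GGA CGC AAU GGA GUA GGA UAC CGC CCA — no AUG→stop ORF.
Frame 2: UUC GUA AUG GAC AGA UGG UAG GAC GCA AUG GAG UAG GAU ACC GCC — AUG at 8, stop UAG at 20 → 15 nt; AUG at 29, stop UAG at 35 → 9 nt.
Frame 3: UCG UAA UGG ACA GAU GGU AGG ACG CAA UGG AGU AGG AUA CCG CCC — no AUG→stop ORF.
Longest: frame 2, positions 8–22, 15 nt = 5 codons = 4 aa. → 15 nucleotides.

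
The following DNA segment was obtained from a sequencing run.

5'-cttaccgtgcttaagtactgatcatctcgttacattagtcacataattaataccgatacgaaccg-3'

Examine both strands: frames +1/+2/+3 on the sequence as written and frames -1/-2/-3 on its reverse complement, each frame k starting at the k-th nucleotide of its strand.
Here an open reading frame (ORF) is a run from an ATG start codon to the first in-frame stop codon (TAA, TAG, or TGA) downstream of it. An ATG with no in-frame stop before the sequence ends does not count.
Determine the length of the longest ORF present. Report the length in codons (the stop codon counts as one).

5

Reverse complement (5'→3'): CGGTTCGTATCGGTATTAATTATGTGACTAATGTAACGAGATGATCAGTACTTAAGCACGGTAAG
Frame +1: CTT ACC GTG CTT AAG TAC TGA TCA TCT CGT TAC ATT AGT CAC ATA ATT AAT ACC GAT ACG AAC — no ATG→stop ORF.
Frame +2: TTA CCG TGC TTA AGT ACT GAT CAT CTC GTT ACA TTA GTC ACA TAA TTA ATA CCG ATA CGA ACC — no ATG→stop ORF.
Frame +3: TAC CGT GCT TAA GTA CTG ATC ATC TCG TTA CAT TAG TCA CAT AAT TAA TAC CGA TAC GAA CCG — no ATG→stop ORF.
Frame -1: CGG TTC GTA TCG GTA TTA ATT ATG TGA CTA ATG TAA CGA GAT GAT CAG TAC TTA AGC ACG GTA — ATG at 22, stop TGA at 25 → 6 nt; ATG at 31, stop TAA at 34 → 6 nt.
Frame -2: GGT TCG TAT CGG TAT TAA TTA TGT GAC TAA TGT AAC GAG ATG ATC AGT ACT TAA GCA CGG TAA — ATG at 41, stop TAA at 53 → 15 nt.
Frame -3: GTT CGT ATC GGT ATT AAT TAT GTG ACT AAT GTA ACG AGA TGA TCA GTA CTT AAG CAC GGT AAG — no ATG→stop ORF.
Longest: frame -2, positions 41–55, 15 nt = 5 codons = 4 aa. → 5 codons.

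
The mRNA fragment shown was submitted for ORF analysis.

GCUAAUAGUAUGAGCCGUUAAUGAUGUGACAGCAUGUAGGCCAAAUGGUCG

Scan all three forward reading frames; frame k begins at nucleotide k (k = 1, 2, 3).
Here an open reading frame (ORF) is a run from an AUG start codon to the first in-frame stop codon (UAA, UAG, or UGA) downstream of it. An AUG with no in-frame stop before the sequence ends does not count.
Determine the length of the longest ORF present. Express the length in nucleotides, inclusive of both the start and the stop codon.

12

Frame 1: GCU AAU AGU AUG AGC CGU UAA UGA UGU GAC AGC AUG UAG GCC AAA UGG UCG — AUG at 10, stop UAA at 19 → 12 nt; AUG at 34, stop UAG at 37 → 6 nt.
Frame 2: CUA AUA GUA UGA GCC GUU AAU GAU GUG ACA GCA UGU AGG CCA AAU GGU — no AUG→stop ORF.
Frame 3: UAA UAG UAU GAG CCG UUA AUG AUG UGA CAG CAU GUA GGC CAA AUG GUC — AUG at 21, stop UGA at 27 → 9 nt; AUG at 24, stop UGA at 27 → 6 nt.
Longest: frame 1, positions 10–21, 12 nt = 4 codons = 3 aa. → 12 nucleotides.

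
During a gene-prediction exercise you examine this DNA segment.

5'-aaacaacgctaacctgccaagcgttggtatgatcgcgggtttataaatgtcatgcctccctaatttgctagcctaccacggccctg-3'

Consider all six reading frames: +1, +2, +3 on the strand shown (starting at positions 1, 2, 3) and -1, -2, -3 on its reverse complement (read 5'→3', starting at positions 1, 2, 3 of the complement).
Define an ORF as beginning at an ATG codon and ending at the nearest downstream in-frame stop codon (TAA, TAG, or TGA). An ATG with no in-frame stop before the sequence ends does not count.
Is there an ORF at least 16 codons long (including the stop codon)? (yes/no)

no

Reverse complement (5'→3'): CAGGGCCGTGGTAGGCTAGCAAATTAGGGAGGCATGACATTTATAAACCCGCGATCATACCAACGCTTGGCAGGTTAGCGTTGTTT
Frame +1: AAA CAA CGC TAA CCT GCC AAG CGT TGG TAT GAT CGC GGG TTT ATA AAT GTC ATG CCT CCC TAA TTT GCT AGC CTA CCA CGG CCC — ATG at 52, stop TAA at 61 → 12 nt.
Frame +2: AAC AAC GCT AAC CTG CCA AGC GTT GGT ATG ATC GCG GGT TTA TAA ATG TCA TGC CTC CCT AAT TTG CTA GCC TAC CAC GGC CCT — ATG at 29, stop TAA at 44 → 18 nt.
Frame +3: ACA ACG CTA ACC TGC CAA GCG TTG GTA TGA TCG CGG GTT TAT AAA TGT CAT GCC TCC CTA ATT TGC TAG CCT ACC ACG GCC CTG — no ATG→stop ORF.
Frame -1: CAG GGC CGT GGT AGG CTA GCA AAT TAG GGA GGC ATG ACA TTT ATA AAC CCG CGA TCA TAC CAA CGC TTG GCA GGT TAG CGT TGT — ATG at 34, stop TAG at 76 → 45 nt.
Frame -2: AGG GCC GTG GTA GGC TAG CAA ATT AGG GAG GCA TGA CAT TTA TAA ACC CGC GAT CAT ACC AAC GCT TGG CAG GTT AGC GTT GTT — no ATG→stop ORF.
Frame -3: GGG CCG TGG TAG GCT AGC AAA TTA GGG AGG CAT GAC ATT TAT AAA CCC GCG ATC ATA CCA ACG CTT GGC AGG TTA GCG TTG TTT — no ATG→stop ORF.
Largest ORF found is 15 codons < 16, so no.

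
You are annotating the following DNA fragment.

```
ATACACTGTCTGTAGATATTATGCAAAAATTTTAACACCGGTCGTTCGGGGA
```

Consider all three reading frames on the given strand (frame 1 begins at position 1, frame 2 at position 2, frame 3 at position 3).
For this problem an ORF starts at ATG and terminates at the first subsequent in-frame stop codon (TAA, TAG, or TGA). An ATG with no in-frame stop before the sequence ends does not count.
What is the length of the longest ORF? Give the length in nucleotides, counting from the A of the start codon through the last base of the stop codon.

15

Frame 1: ATA CAC TGT CTG TAG ATA TTA TGC AAA AAT TTT AAC ACC GGT CGT TCG GGG — no ATG→stop ORF.
Frame 2: TAC ACT GTC TGT AGA TAT TAT GCA AAA ATT TTA ACA CCG GTC GTT CGG GGA — no ATG→stop ORF.
Frame 3: ACA CTG TCT GTA GAT ATT ATG CAA AAA TTT TAA CAC CGG TCG TTC GGG — ATG at 21, stop TAA at 33 → 15 nt.
Longest: frame 3, positions 21–35, 15 nt = 5 codons = 4 aa. → 15 nucleotides.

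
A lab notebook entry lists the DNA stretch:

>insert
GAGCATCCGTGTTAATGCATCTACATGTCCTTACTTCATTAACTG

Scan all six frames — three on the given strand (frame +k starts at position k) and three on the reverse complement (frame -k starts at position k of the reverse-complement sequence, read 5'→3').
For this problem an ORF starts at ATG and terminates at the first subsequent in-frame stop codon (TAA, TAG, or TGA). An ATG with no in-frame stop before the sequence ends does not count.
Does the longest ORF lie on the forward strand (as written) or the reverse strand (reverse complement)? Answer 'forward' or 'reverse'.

forward

Reverse complement (5'→3'): CAGTTAATGAAGTAAGGACATGTAGATGCATTAACACGGATGCTC
Frame +1: GAG CAT CCG TGT TAA TGC ATC TAC ATG TCC TTA CTT CAT TAA CTG — ATG at 25, stop TAA at 40 → 18 nt.
Frame +2: AGC ATC CGT GTT AAT GCA TCT ACA TGT CCT TAC TTC ATT AAC — no ATG→stop ORF.
Frame +3: GCA TCC GTG TTA ATG CAT CTA CAT GTC CTT ACT TCA TTA ACT — no ATG→stop ORF.
Frame -1: CAG TTA ATG AAG TAA GGA CAT GTA GAT GCA TTA ACA CGG ATG CTC — ATG at 7, stop TAA at 13 → 9 nt.
Frame -2: AGT TAA TGA AGT AAG GAC ATG TAG ATG CAT TAA CAC GGA TGC — ATG at 20, stop TAG at 23 → 6 nt; ATG at 26, stop TAA at 32 → 9 nt.
Frame -3: GTT AAT GAA GTA AGG ACA TGT AGA TGC ATT AAC ACG GAT GCT — no ATG→stop ORF.
Forward-strand max 18 nt; reverse-strand max 9 nt. The forward strand has the longer ORF.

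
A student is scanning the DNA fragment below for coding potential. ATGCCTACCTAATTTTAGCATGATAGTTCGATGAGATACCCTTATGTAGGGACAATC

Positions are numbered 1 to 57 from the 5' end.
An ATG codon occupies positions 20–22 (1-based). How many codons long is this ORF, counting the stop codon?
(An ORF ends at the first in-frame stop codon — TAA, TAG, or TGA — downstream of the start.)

5

Codons from position 20: ATG (20–22), ATA (23–25), GTT (26–28), CGA (29–31), TGA (32–34).
TGA is the first in-frame stop; that's 5 codons including the stop.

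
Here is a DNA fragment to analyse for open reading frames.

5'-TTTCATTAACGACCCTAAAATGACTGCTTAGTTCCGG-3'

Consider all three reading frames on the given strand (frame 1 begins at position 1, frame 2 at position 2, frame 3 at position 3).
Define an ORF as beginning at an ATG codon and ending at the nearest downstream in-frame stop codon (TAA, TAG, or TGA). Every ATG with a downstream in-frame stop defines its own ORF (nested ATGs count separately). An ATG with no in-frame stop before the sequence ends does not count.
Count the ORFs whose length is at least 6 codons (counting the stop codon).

Frame 1: TTT CAT TAA CGA CCC TAA AAT GAC TGC TTA GTT CCG — no ATG→stop ORF.
Frame 2: TTC ATT AAC GAC CCT AAA ATG ACT GCT TAG TTC CGG — ATG at 20, stop TAG at 29 → 12 nt.
Frame 3: TCA TTA ACG ACC CTA AAA TGA CTG CTT AGT TCC — no ATG→stop ORF.
No ORF reaches 6 codons. Count = 0.

0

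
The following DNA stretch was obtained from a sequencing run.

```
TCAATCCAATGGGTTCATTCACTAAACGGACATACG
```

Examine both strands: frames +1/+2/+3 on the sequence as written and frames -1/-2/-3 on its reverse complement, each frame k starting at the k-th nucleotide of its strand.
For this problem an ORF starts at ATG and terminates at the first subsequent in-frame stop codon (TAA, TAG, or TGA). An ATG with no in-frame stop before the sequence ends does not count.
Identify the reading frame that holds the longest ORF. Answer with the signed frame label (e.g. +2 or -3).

-1

Reverse complement (5'→3'): CGTATGTCCGTTTAGTGAATGAACCCATTGGATTGA
Frame +1: TCA ATC CAA TGG GTT CAT TCA CTA AAC GGA CAT ACG — no ATG→stop ORF.
Frame +2: CAA TCC AAT GGG TTC ATT CAC TAA ACG GAC ATA — no ATG→stop ORF.
Frame +3: AAT CCA ATG GGT TCA TTC ACT AAA CGG ACA TAC — no ATG→stop ORF.
Frame -1: CGT ATG TCC GTT TAG TGA ATG AAC CCA TTG GAT TGA — ATG at 4, stop TAG at 13 → 12 nt; ATG at 19, stop TGA at 34 → 18 nt.
Frame -2: GTA TGT CCG TTT AGT GAA TGA ACC CAT TGG ATT — no ATG→stop ORF.
Frame -3: TAT GTC CGT TTA GTG AAT GAA CCC ATT GGA TTG — no ATG→stop ORF.
Longest ORF is 18 nt in frame -1 (positions 19–36).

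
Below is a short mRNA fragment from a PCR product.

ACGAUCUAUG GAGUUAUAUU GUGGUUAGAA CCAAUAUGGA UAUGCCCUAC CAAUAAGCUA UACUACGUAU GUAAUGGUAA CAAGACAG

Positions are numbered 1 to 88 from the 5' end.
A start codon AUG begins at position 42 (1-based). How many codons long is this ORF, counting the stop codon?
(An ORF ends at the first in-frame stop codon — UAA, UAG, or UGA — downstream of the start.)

Codons from position 42: AUG (42–44), CCC (45–47), UAC (48–50), CAA (51–53), UAA (54–56).
UAA is the first in-frame stop; that's 5 codons including the stop.

5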